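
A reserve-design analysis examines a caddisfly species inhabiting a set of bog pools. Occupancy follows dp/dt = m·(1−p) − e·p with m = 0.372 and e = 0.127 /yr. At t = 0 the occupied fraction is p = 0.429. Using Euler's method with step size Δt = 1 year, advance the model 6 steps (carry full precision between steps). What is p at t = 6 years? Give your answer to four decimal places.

Update rule: p ← p + [m·(1−p) − e·p]·Δt with Δt = 1.
  1  |  dp/dt·Δt = +0.157929  |  p_1 = 0.586929
  2  |  dp/dt·Δt = +0.079122  |  p_2 = 0.666051
  3  |  dp/dt·Δt = +0.039640  |  p_3 = 0.705692
  4  |  dp/dt·Δt = +0.019860  |  p_4 = 0.725552
  5  |  dp/dt·Δt = +0.009950  |  p_5 = 0.735501
  6  |  dp/dt·Δt = +0.004985  |  p_6 = 0.740486

0.7405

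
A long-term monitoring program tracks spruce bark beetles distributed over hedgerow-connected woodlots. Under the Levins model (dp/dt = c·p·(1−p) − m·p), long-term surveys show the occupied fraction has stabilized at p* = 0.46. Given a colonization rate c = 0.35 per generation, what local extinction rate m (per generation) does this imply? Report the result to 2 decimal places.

At equilibrium c(1−p*) = m.
m = 0.35 × (1 − 0.46) = 0.35 × 0.5400 = 0.1890.

0.19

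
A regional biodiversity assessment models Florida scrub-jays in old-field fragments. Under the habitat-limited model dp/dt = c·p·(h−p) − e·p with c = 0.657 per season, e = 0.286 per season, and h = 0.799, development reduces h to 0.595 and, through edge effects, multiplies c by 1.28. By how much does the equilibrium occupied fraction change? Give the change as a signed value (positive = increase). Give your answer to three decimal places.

Before: p* = h − e/c = 0.799 − 0.286/0.657 = 0.799 − 0.4353 = 0.3637.
After: c = 0.84096, e = 0.286, h = 0.595; p* = 0.595 − 0.286/0.84096 = 0.2549.
Δp* = 0.2549 − 0.3637 = -0.1088.

-0.109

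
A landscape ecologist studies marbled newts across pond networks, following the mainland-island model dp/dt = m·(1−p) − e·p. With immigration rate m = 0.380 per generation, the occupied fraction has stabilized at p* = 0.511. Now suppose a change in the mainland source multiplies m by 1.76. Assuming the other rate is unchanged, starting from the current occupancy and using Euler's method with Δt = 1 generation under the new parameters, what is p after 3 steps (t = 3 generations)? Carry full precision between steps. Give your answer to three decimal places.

0.648

Balance m(1−p*) = e·p* gives e = m(1−p*)/p* = 0.380×0.48900/0.51100 = 0.36364.
Starting from p₀ = 0.51100; update p ← p + (dp/dt)·Δt with the new parameters.
p: 0.51100 → 0.65222  (Δp = +0.14122)
p: 0.65222 → 0.64764  (Δp = -0.00458)
p: 0.64764 → 0.64779  (Δp = +0.00015)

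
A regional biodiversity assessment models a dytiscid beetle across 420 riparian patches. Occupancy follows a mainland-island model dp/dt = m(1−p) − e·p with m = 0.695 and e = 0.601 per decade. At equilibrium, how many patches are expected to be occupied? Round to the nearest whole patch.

225

p* = m/(m+e) = 0.695/1.2960 = 0.5363.
Expected occupied patches = N × p* = 420 × 0.5363 = 225.23 ≈ 225.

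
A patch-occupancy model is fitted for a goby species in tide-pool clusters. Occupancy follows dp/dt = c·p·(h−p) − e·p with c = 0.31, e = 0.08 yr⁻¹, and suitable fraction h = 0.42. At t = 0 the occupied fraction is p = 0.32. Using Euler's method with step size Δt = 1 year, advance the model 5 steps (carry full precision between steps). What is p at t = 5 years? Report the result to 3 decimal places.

0.260

Update rule: p ← p + [c·p·(h−p) − e·p]·Δt with Δt = 1.
  1  |  dp/dt·Δt = -0.015680  |  p_1 = 0.304320
  2  |  dp/dt·Δt = -0.013432  |  p_2 = 0.290888
  3  |  dp/dt·Δt = -0.011628  |  p_3 = 0.279259
  4  |  dp/dt·Δt = -0.010157  |  p_4 = 0.269103
  5  |  dp/dt·Δt = -0.008940  |  p_5 = 0.260162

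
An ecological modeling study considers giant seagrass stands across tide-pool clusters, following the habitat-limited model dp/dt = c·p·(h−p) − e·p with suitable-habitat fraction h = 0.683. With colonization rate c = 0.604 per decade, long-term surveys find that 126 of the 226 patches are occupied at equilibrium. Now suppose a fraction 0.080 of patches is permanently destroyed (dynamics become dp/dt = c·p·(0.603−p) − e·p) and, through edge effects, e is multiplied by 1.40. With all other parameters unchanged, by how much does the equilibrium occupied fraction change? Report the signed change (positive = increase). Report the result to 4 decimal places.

Observed p* = 126/226 = 0.55752.
Balance c(h−p*) = e gives e = 0.604×(0.683 − 0.55752) = 0.07579.
New p* = 0.603 − e/c = 0.603 − 0.10611/0.60400 = 0.42732.
Δp* = 0.42732 − 0.55752 = -0.13020.

-0.1302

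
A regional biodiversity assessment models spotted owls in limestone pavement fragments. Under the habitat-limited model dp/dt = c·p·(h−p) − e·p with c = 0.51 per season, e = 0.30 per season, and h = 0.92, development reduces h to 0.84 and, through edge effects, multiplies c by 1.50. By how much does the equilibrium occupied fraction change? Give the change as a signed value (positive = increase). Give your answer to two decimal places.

Before: p* = h − e/c = 0.92 − 0.30/0.51 = 0.92 − 0.5882 = 0.3318.
After: c = 0.765, e = 0.3, h = 0.84; p* = 0.84 − 0.3/0.765 = 0.4478.
Δp* = 0.4478 − 0.3318 = +0.1161.

0.12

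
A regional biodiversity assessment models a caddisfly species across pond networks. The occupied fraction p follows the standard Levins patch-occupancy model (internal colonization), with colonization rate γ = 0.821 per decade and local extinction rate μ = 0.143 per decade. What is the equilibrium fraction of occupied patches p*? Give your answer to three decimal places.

0.826

At equilibrium, colonization balances extinction: γ·p*·(1−p*) = μ·p*.
So p* = 1 − μ/γ = 1 − 0.143/0.821 = 1 − 0.1742 = 0.8258.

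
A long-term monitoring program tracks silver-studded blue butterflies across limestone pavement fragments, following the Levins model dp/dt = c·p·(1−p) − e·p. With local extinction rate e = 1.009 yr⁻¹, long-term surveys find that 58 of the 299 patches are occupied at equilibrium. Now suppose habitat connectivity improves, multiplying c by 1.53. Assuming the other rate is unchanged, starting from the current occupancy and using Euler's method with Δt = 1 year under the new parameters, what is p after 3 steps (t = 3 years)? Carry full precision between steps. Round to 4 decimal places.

0.4552

Observed p* = 58/299 = 0.19398.
Balance c(1−p*) = e gives c = e/(1 − 0.19398) = 1.009/0.80602 = 1.25183.
Starting from p₀ = 0.19398; update p ← p + (dp/dt)·Δt with the new parameters.
step 1: Δp = +0.10373, p = 0.29771
step 2: Δp = +0.10006, p = 0.39777
step 3: Δp = +0.05746, p = 0.45523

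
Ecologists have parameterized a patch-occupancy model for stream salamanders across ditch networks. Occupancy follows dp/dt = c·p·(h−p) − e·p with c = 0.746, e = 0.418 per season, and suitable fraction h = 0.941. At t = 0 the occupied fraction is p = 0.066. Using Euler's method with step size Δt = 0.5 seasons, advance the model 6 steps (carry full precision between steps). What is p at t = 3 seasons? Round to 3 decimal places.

Update rule: p ← p + [c·p·(h−p) − e·p]·Δt with Δt = 0.5.
p: 0.06600 → 0.07375  (Δp = +0.00775)
p: 0.07375 → 0.08219  (Δp = +0.00844)
p: 0.08219 → 0.09134  (Δp = +0.00915)
p: 0.09134 → 0.10120  (Δp = +0.00986)
p: 0.10120 → 0.11175  (Δp = +0.01055)
p: 0.11175 → 0.12296  (Δp = +0.01121)

0.123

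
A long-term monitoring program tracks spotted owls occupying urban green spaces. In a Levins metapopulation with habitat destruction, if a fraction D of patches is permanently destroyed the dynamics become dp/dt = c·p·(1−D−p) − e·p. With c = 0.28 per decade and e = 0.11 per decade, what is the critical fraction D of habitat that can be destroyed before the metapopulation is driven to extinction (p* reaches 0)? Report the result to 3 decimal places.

0.607

The nontrivial equilibrium is p* = (1−D) − e/c; extinction occurs when this hits zero.
So D_crit = 1 − e/c = 1 − 0.11/0.28 = 1 − 0.3929 = 0.6071.
This equals the undisturbed p*, a classic result of Lande's extension.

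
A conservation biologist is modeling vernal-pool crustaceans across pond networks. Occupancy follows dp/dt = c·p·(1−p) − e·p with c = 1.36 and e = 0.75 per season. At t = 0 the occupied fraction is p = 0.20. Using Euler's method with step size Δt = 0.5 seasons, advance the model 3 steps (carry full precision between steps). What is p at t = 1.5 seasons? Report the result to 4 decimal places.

0.3008

Update rule: p ← p + [c·p·(1−p) − e·p]·Δt with Δt = 0.5.
  1  |  dp/dt·Δt = +0.033800  |  p_1 = 0.233800
  2  |  dp/dt·Δt = +0.034139  |  p_2 = 0.267939
  3  |  dp/dt·Δt = +0.032903  |  p_3 = 0.300842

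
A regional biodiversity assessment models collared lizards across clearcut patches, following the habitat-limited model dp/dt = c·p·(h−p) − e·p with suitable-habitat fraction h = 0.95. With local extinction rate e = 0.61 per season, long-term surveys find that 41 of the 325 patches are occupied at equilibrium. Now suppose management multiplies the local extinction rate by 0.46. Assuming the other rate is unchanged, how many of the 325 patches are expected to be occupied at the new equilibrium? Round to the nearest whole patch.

Observed p* = 41/325 = 0.12615.
Balance c(h−p*) = e gives c = e/(0.95 − 0.12615) = 0.61/0.82385 = 0.74043.
New p* = 0.95 − e/c = 0.95 − 0.28060/0.74043 = 0.57103.
Expected occupied = 325 × 0.57103 = 185.58 ≈ 186.

186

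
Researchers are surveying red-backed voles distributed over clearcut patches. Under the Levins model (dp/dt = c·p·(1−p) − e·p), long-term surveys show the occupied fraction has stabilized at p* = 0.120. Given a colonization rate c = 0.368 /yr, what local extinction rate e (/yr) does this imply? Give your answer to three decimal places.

0.324

At equilibrium c(1−p*) = e.
e = 0.368 × (1 − 0.120) = 0.368 × 0.8800 = 0.3238.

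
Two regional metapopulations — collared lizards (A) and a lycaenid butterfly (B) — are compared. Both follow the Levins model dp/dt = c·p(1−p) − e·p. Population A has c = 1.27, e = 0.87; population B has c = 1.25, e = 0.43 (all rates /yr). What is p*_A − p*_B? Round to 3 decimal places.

A: p*_A = 1 − 0.87/1.27 = 0.3150.
B: p*_B = 1 − 0.43/1.25 = 0.6560.
p*_A − p*_B = 0.3150 − 0.6560 = -0.3410.

-0.341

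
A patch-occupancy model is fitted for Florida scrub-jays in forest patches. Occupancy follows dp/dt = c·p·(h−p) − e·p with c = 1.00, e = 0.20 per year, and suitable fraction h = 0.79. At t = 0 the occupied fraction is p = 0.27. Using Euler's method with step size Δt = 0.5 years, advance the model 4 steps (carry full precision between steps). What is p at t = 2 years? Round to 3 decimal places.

Update rule: p ← p + [c·p·(h−p) − e·p]·Δt with Δt = 0.5.
step 1: Δp = +0.04320, p = 0.31320
step 2: Δp = +0.04335, p = 0.35655
step 3: Δp = +0.04162, p = 0.39817
step 4: Δp = +0.03819, p = 0.43636

0.436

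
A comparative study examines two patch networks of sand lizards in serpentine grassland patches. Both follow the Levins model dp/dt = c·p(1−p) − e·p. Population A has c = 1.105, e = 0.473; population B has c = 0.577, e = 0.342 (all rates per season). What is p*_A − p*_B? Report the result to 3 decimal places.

0.165

A: p*_A = 1 − 0.473/1.105 = 0.5719.
B: p*_B = 1 − 0.342/0.577 = 0.4073.
p*_A − p*_B = 0.5719 − 0.4073 = 0.1647.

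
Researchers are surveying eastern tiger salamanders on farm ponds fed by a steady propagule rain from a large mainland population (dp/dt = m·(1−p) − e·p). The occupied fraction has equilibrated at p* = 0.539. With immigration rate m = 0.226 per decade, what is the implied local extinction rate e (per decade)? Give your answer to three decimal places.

0.193

At equilibrium m(1−p*) = e·p*, so e = m(1−p*)/p*.
e = 0.226 × 0.4610 / 0.539 = 0.1933.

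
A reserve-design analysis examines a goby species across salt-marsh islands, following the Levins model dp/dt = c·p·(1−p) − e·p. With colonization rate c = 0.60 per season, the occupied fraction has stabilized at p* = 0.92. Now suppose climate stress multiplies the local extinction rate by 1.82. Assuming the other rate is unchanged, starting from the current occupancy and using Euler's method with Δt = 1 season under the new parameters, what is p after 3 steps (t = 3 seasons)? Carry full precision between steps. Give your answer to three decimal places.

Balance c(1−p*) = e gives e = 0.60×(1 − 0.92000) = 0.04800.
Starting from p₀ = 0.92000; update p ← p + (dp/dt)·Δt with the new parameters.
p: 0.92000 → 0.88379  (Δp = -0.03621)
p: 0.88379 → 0.86820  (Δp = -0.01558)
p: 0.86820 → 0.86101  (Δp = -0.00719)

0.861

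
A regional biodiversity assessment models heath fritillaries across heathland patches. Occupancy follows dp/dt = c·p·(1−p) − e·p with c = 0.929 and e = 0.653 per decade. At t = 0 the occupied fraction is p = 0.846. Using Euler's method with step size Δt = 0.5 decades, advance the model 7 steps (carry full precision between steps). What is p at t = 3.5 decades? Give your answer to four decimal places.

Update rule: p ← p + [c·p·(1−p) − e·p]·Δt with Δt = 0.5.
p: 0.84600 → 0.63030  (Δp = -0.21570)
p: 0.63030 → 0.53274  (Δp = -0.09755)
p: 0.53274 → 0.47443  (Δp = -0.05831)
p: 0.47443 → 0.43535  (Δp = -0.03908)
p: 0.43535 → 0.40739  (Δp = -0.02796)
p: 0.40739 → 0.38652  (Δp = -0.02087)
p: 0.38652 → 0.37046  (Δp = -0.01606)

0.3705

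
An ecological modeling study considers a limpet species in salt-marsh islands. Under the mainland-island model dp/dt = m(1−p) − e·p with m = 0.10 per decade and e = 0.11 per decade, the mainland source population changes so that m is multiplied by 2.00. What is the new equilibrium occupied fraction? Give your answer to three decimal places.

Before: p* = 0.10/(0.10+0.11) = 0.4762.
After: m = 0.2, e = 0.11; p* = 0.2/0.3100 = 0.6452.

0.645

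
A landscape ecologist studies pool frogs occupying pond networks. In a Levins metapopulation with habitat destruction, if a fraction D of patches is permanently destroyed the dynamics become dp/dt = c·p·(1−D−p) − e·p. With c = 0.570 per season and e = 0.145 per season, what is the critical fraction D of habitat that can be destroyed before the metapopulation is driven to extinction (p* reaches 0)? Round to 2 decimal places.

The nontrivial equilibrium is p* = (1−D) − e/c; extinction occurs when this hits zero.
So D_crit = 1 − e/c = 1 − 0.145/0.570 = 1 − 0.2544 = 0.7456.
This equals the undisturbed p*, a classic result of Lande's extension.

0.75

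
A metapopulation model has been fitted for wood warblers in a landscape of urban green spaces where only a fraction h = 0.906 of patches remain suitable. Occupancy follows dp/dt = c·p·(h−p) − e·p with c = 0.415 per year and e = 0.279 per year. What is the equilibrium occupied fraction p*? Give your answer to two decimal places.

0.23

Setting dp/dt = 0 and dividing by p* gives c·(h−p*) = e.
So p* = h − e/c = 0.906 − 0.279/0.415 = 0.906 − 0.6723 = 0.2337.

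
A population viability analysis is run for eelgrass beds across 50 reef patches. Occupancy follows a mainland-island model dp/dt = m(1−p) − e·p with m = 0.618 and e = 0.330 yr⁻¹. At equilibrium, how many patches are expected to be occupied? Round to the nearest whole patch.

p* = m/(m+e) = 0.618/0.9480 = 0.6519.
Expected occupied patches = N × p* = 50 × 0.6519 = 32.59 ≈ 33.

33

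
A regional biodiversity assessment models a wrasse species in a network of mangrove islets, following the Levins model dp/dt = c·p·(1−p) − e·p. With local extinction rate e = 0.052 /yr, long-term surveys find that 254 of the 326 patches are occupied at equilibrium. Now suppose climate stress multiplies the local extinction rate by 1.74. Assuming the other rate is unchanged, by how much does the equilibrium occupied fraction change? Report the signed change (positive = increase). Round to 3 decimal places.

-0.163

Observed p* = 254/326 = 0.77914.
Balance c(1−p*) = e gives c = e/(1 − 0.77914) = 0.052/0.22086 = 0.23544.
New p* = 1 − e/c = 1 − 0.09048/0.23544 = 0.61570.
Δp* = 0.61570 − 0.77914 = -0.16344.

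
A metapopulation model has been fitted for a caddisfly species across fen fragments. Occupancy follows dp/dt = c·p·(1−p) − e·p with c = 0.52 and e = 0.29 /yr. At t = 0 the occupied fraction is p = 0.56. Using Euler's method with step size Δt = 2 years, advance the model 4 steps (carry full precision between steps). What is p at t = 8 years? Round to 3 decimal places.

0.449

Update rule: p ← p + [c·p·(1−p) − e·p]·Δt with Δt = 2.
  1  |  dp/dt·Δt = -0.068544  |  p_1 = 0.491456
  2  |  dp/dt·Δt = -0.025120  |  p_2 = 0.466336
  3  |  dp/dt·Δt = -0.011653  |  p_3 = 0.454682
  4  |  dp/dt·Δt = -0.005852  |  p_4 = 0.448831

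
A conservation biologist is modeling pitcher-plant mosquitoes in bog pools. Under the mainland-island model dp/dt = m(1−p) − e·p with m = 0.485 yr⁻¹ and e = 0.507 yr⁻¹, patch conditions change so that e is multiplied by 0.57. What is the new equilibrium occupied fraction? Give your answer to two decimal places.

0.63

Before: p* = 0.485/(0.485+0.507) = 0.4889.
After: m = 0.485, e = 0.28899; p* = 0.485/0.7740 = 0.6266.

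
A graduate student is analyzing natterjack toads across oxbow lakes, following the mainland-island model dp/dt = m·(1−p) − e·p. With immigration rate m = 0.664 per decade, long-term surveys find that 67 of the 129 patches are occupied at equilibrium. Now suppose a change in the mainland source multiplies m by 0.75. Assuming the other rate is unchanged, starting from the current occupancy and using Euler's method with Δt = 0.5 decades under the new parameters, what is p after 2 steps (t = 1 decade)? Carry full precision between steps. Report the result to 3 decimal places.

0.462

Observed p* = 67/129 = 0.51938.
Balance m(1−p*) = e·p* gives e = m(1−p*)/p* = 0.664×0.48062/0.51938 = 0.61445.
Starting from p₀ = 0.51938; update p ← p + (dp/dt)·Δt with the new parameters.
step 1: Δp = -0.03989, p = 0.47949
step 2: Δp = -0.01770, p = 0.46179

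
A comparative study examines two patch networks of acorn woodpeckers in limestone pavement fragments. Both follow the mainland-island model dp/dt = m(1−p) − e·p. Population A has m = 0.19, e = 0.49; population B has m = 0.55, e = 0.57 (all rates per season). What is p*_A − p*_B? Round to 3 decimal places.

-0.212

A: p*_A = m/(m+e) = 0.19/0.6800 = 0.2794.
B: p*_B = 0.55/1.1200 = 0.4911.
p*_A − p*_B = 0.2794 − 0.4911 = -0.2117.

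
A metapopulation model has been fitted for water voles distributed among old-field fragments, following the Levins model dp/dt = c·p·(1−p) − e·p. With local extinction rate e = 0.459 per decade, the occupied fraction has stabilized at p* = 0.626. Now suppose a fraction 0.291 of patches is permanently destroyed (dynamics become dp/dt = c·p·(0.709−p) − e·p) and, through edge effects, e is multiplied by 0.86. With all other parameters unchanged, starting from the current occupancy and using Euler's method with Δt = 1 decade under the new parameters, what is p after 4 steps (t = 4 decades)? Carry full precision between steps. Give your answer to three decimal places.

0.394

Balance c(1−p*) = e gives c = e/(1 − 0.62600) = 0.459/0.37400 = 1.22727.
Starting from p₀ = 0.62600; update p ← p + (dp/dt)·Δt with the new parameters.
  1  |  dp/dt·Δt = -0.183341  |  p_1 = 0.442659
  2  |  dp/dt·Δt = -0.030042  |  p_2 = 0.412617
  3  |  dp/dt·Δt = -0.012790  |  p_3 = 0.399827
  4  |  dp/dt·Δt = -0.006118  |  p_4 = 0.393710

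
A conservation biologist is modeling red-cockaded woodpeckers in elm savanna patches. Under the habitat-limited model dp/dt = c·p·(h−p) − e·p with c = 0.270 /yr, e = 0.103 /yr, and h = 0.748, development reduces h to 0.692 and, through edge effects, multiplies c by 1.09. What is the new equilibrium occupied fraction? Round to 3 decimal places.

Before: p* = h − e/c = 0.748 − 0.103/0.270 = 0.748 − 0.3815 = 0.3665.
After: c = 0.2943, e = 0.103, h = 0.692; p* = 0.692 − 0.103/0.2943 = 0.3420.

0.342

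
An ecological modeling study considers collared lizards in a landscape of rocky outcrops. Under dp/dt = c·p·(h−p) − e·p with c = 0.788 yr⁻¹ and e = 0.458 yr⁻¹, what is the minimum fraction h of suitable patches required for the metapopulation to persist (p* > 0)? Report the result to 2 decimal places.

0.58

p* = h − e/c is positive only when h > e/c.
h_min = e/c = 0.458/0.788 = 0.5812.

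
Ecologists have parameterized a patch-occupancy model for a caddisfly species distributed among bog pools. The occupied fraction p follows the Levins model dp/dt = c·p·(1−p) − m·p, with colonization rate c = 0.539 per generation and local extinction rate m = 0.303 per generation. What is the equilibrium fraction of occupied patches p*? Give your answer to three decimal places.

At equilibrium, colonization balances extinction: c·p*·(1−p*) = m·p*.
So p* = 1 − m/c = 1 − 0.303/0.539 = 1 − 0.5622 = 0.4378.

0.438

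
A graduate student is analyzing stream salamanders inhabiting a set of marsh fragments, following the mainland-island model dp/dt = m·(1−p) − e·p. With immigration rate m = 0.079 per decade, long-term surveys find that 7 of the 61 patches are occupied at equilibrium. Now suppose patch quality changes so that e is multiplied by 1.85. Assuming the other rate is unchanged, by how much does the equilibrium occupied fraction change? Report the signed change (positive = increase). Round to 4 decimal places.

Observed p* = 7/61 = 0.11475.
Balance m(1−p*) = e·p* gives e = m(1−p*)/p* = 0.079×0.88525/0.11475 = 0.60945.
New p* = m/(m+e) = 0.07900/(0.07900+1.12748) = 0.06548.
Δp* = 0.06548 − 0.11475 = -0.04927.

-0.0493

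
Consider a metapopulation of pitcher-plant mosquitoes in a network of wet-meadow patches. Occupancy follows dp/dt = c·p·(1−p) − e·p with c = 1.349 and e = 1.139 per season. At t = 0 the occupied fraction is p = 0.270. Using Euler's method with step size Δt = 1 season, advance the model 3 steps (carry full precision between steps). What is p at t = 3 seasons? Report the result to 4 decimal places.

0.1920

Update rule: p ← p + [c·p·(1−p) − e·p]·Δt with Δt = 1.
step 1: Δp = -0.04164, p = 0.22836
step 2: Δp = -0.02239, p = 0.20597
step 3: Δp = -0.01397, p = 0.19199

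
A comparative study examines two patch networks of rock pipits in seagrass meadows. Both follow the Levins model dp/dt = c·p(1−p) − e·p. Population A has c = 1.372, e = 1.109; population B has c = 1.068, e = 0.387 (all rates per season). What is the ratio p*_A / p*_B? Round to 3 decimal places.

0.301

A: p*_A = 1 − 1.109/1.372 = 0.1917.
B: p*_B = 1 − 0.387/1.068 = 0.6376.
p*_A / p*_B = 0.1917/0.6376 = 0.3006.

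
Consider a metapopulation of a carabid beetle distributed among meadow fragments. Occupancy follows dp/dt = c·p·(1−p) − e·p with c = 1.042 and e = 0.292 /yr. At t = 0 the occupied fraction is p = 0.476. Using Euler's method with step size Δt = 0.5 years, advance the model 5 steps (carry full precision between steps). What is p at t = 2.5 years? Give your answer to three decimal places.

0.679

Update rule: p ← p + [c·p·(1−p) − e·p]·Δt with Δt = 0.5.
  1  |  dp/dt·Δt = +0.060454  |  p_1 = 0.536454
  2  |  dp/dt·Δt = +0.051235  |  p_2 = 0.587689
  3  |  dp/dt·Δt = +0.040441  |  p_3 = 0.628130
  4  |  dp/dt·Δt = +0.029989  |  p_4 = 0.658120
  5  |  dp/dt·Δt = +0.021138  |  p_5 = 0.679258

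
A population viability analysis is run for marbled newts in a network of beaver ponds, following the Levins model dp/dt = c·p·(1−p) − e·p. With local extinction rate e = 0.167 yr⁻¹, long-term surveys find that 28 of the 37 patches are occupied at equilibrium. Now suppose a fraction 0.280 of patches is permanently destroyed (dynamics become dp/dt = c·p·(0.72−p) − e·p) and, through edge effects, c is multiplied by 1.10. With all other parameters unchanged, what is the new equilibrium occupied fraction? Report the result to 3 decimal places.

0.499

Observed p* = 28/37 = 0.75676.
Balance c(1−p*) = e gives c = e/(1 − 0.75676) = 0.167/0.24324 = 0.68656.
New p* = 0.72 − e/c = 0.72 − 0.16700/0.75522 = 0.49887.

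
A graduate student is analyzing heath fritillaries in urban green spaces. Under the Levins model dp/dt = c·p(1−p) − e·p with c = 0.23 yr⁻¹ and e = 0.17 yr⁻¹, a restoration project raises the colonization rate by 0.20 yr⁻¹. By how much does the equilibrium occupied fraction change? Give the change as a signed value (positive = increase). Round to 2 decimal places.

Before: p* = 1 − 0.17/0.23 = 0.2609.
After the change, c = 0.43, e = 0.17, so p* = 1 − 0.17/0.43 = 0.6047.
Δp* = 0.6047 − 0.2609 = +0.3438.

0.34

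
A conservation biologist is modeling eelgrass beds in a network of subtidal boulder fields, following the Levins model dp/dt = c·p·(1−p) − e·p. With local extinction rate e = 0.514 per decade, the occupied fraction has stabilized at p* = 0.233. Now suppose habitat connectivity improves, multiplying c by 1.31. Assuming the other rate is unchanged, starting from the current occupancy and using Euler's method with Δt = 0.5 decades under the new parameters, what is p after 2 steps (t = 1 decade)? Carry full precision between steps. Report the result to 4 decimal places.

0.2696

Balance c(1−p*) = e gives c = e/(1 − 0.23300) = 0.514/0.76700 = 0.67014.
Starting from p₀ = 0.23300; update p ← p + (dp/dt)·Δt with the new parameters.
  1  |  dp/dt·Δt = +0.018563  |  p_1 = 0.251563
  2  |  dp/dt·Δt = +0.017992  |  p_2 = 0.269555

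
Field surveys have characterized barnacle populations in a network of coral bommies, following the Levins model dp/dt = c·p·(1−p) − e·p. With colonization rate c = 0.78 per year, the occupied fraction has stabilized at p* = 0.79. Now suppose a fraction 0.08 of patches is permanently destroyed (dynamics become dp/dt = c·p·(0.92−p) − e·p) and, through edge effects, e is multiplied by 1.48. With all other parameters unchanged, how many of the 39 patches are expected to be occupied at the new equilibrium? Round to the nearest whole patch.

Balance c(1−p*) = e gives e = 0.78×(1 − 0.79000) = 0.16380.
New p* = 0.92 − e/c = 0.92 − 0.24242/0.78000 = 0.60921.
Expected occupied = 39 × 0.60921 = 23.76 ≈ 24.

24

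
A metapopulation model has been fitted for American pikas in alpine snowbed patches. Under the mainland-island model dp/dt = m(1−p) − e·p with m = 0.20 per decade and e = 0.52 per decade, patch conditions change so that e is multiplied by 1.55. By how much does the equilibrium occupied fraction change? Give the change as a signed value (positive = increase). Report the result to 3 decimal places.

-0.079

Before: p* = 0.20/(0.20+0.52) = 0.2778.
After: m = 0.2, e = 0.806; p* = 0.2/1.0060 = 0.1988.
Δp* = 0.1988 − 0.2778 = -0.0790.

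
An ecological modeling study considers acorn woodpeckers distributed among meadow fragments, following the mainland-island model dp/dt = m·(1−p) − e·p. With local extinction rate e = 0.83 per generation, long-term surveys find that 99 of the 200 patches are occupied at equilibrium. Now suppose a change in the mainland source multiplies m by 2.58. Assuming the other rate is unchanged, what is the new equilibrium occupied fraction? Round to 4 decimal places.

Observed p* = 99/200 = 0.49500.
Balance m(1−p*) = e·p* gives m = e·p*/(1−p*) = 0.83×0.49500/0.50500 = 0.81356.
New p* = m/(m+e) = 2.09898/(2.09898+0.83000) = 0.71662.

0.7166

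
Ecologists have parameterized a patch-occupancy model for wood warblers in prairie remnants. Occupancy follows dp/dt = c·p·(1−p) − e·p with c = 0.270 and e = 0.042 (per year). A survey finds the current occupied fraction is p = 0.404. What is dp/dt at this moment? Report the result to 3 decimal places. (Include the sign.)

Colonization term: c·p·(1−p) = 0.270×0.404×0.5960 = 0.06501.
Extinction term: e·p = 0.01697.
dp/dt = 0.06501 − 0.01697 = 0.04804.

0.048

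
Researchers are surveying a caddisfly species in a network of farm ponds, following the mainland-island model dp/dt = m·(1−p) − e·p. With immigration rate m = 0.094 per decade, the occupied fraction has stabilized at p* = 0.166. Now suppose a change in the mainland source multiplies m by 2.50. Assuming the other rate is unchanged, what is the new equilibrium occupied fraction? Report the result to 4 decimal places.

Balance m(1−p*) = e·p* gives e = m(1−p*)/p* = 0.094×0.83400/0.16600 = 0.47227.
New p* = m/(m+e) = 0.23500/(0.23500+0.47227) = 0.33226.

0.3323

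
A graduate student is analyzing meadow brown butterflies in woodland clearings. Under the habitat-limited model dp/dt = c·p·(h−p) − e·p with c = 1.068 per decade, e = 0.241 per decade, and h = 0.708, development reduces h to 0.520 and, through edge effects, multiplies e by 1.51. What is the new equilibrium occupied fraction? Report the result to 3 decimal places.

0.179

Before: p* = h − e/c = 0.708 − 0.241/1.068 = 0.708 − 0.2257 = 0.4823.
After: c = 1.068, e = 0.36391, h = 0.520; p* = 0.520 − 0.36391/1.068 = 0.1793.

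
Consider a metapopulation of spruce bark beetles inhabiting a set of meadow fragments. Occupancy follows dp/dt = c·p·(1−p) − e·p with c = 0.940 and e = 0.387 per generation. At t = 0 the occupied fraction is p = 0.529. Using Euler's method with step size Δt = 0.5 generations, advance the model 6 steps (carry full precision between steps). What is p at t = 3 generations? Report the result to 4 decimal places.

0.5787

Update rule: p ← p + [c·p·(1−p) − e·p]·Δt with Δt = 0.5.
t = 0.5: p = 0.52900 + (+0.01474) = 0.54374
t = 1: p = 0.54374 + (+0.01139) = 0.55513
t = 1.5: p = 0.55513 + (+0.00865) = 0.56378
t = 2: p = 0.56378 + (+0.00650) = 0.57028
t = 2.5: p = 0.57028 + (+0.00483) = 0.57511
t = 3: p = 0.57511 + (+0.00357) = 0.57867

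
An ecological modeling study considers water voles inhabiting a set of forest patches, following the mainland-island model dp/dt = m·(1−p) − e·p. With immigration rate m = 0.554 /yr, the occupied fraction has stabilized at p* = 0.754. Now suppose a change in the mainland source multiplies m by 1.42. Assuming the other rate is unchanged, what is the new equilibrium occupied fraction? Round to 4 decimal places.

Balance m(1−p*) = e·p* gives e = m(1−p*)/p* = 0.554×0.24600/0.75400 = 0.18075.
New p* = m/(m+e) = 0.78668/(0.78668+0.18075) = 0.81316.

0.8132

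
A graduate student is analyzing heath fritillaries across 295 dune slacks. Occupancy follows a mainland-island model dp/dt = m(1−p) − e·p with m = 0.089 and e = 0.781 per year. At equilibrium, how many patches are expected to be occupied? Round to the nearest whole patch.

30

p* = m/(m+e) = 0.089/0.8700 = 0.1023.
Expected occupied patches = N × p* = 295 × 0.1023 = 30.18 ≈ 30.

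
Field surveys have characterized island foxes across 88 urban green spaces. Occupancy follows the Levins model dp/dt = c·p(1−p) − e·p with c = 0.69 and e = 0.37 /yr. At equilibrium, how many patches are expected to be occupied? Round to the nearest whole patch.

p* = 1 − e/c = 1 − 0.37/0.69 = 0.4638.
Expected occupied patches = N × p* = 88 × 0.4638 = 40.81 ≈ 41.

41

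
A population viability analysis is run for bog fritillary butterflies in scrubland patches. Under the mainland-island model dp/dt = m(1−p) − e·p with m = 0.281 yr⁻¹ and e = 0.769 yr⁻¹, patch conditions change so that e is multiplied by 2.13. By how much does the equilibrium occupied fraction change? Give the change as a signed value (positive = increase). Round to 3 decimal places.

-0.121

Before: p* = 0.281/(0.281+0.769) = 0.2676.
After: m = 0.281, e = 1.63797; p* = 0.281/1.9190 = 0.1464.
Δp* = 0.1464 − 0.2676 = -0.1212.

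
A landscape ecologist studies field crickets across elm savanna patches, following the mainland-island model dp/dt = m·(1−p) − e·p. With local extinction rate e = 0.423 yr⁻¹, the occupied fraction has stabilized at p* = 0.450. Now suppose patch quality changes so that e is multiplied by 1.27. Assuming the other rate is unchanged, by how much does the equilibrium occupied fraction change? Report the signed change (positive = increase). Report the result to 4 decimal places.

Balance m(1−p*) = e·p* gives m = e·p*/(1−p*) = 0.423×0.45000/0.55000 = 0.34609.
New p* = m/(m+e) = 0.34609/(0.34609+0.53721) = 0.39181.
Δp* = 0.39181 − 0.45000 = -0.05819.

-0.0582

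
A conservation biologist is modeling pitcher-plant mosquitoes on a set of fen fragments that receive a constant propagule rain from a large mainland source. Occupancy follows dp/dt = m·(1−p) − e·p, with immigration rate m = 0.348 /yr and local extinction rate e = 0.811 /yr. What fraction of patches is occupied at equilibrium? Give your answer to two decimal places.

0.30

Setting dp/dt = 0: m − m·p* = e·p*, so m = (m+e)·p*.
p* = m/(m+e) = 0.348/(0.348+0.811) = 0.348/1.1590 = 0.3003.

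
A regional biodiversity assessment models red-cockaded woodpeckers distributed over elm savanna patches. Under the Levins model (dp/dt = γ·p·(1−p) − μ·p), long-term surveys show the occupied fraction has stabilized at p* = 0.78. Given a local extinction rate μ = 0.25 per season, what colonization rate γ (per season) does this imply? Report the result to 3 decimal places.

1.136

At equilibrium γ(1−p*) = μ, so γ = μ/(1−p*).
γ = 0.25/(1 − 0.78) = 0.25/0.2200 = 1.1364.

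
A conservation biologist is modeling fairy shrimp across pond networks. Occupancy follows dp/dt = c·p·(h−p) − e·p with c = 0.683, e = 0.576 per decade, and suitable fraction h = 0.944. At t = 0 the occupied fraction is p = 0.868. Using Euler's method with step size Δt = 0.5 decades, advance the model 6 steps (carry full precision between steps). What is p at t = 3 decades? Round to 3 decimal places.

Update rule: p ← p + [c·p·(h−p) − e·p]·Δt with Δt = 0.5.
  1  |  dp/dt·Δt = -0.227456  |  p_1 = 0.640544
  2  |  dp/dt·Δt = -0.118097  |  p_2 = 0.522447
  3  |  dp/dt·Δt = -0.075253  |  p_3 = 0.447194
  4  |  dp/dt·Δt = -0.052921  |  p_4 = 0.394273
  5  |  dp/dt·Δt = -0.039533  |  p_5 = 0.354740
  6  |  dp/dt·Δt = -0.030780  |  p_6 = 0.323960

0.324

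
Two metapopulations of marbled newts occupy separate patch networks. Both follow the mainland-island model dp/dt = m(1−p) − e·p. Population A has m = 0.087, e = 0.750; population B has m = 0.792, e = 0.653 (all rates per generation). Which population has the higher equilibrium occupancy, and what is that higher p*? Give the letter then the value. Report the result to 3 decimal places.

A: p*_A = m/(m+e) = 0.087/0.8370 = 0.1039.
B: p*_B = 0.792/1.4450 = 0.5481.
B is higher at 0.5481.

B, 0.548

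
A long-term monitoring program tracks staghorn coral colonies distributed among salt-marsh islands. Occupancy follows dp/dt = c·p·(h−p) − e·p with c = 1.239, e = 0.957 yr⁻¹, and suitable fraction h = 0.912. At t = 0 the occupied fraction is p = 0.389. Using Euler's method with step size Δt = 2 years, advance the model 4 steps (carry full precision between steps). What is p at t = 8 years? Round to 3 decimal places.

0.142

Update rule: p ← p + [c·p·(h−p) − e·p]·Δt with Δt = 2.
p: 0.38900 → 0.14860  (Δp = -0.24040)
p: 0.14860 → 0.14528  (Δp = -0.00331)
p: 0.14528 → 0.14324  (Δp = -0.00205)
p: 0.14324 → 0.14195  (Δp = -0.00129)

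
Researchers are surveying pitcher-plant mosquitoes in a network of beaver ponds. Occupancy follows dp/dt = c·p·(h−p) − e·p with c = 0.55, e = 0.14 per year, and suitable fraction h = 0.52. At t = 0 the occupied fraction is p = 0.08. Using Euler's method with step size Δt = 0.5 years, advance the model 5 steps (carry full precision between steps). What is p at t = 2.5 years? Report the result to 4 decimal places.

Update rule: p ← p + [c·p·(h−p) − e·p]·Δt with Δt = 0.5.
t = 0.5: p = 0.08000 + (+0.00408) = 0.08408
t = 1: p = 0.08408 + (+0.00419) = 0.08827
t = 1.5: p = 0.08827 + (+0.00430) = 0.09257
t = 2: p = 0.09257 + (+0.00440) = 0.09698
t = 2.5: p = 0.09698 + (+0.00449) = 0.10147

0.1015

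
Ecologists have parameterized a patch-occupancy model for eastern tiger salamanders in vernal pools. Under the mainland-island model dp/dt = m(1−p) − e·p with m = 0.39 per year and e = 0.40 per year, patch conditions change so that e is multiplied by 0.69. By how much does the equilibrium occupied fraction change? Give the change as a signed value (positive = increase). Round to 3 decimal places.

Before: p* = 0.39/(0.39+0.40) = 0.4937.
After: m = 0.39, e = 0.276; p* = 0.39/0.6660 = 0.5856.
Δp* = 0.5856 − 0.4937 = +0.0919.

0.092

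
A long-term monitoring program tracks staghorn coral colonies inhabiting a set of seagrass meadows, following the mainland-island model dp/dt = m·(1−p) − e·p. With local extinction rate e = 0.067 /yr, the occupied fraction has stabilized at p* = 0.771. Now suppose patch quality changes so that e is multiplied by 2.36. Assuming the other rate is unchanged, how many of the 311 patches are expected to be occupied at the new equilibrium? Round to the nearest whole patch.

183

Balance m(1−p*) = e·p* gives m = e·p*/(1−p*) = 0.067×0.77100/0.22900 = 0.22558.
New p* = m/(m+e) = 0.22558/(0.22558+0.15812) = 0.58791.
Expected occupied = 311 × 0.58791 = 182.84 ≈ 183.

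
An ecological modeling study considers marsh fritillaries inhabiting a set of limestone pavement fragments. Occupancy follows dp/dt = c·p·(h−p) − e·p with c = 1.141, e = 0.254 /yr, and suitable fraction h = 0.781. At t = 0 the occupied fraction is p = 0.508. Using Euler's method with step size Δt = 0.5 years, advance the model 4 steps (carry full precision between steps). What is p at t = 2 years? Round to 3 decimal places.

0.546

Update rule: p ← p + [c·p·(h−p) − e·p]·Δt with Δt = 0.5.
step 1: Δp = +0.01460, p = 0.52260
step 2: Δp = +0.01067, p = 0.53327
step 3: Δp = +0.00764, p = 0.54091
step 4: Δp = +0.00539, p = 0.54631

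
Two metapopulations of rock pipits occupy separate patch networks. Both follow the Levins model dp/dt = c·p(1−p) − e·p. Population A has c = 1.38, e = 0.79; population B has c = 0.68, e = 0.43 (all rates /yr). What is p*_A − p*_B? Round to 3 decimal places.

0.060

A: p*_A = 1 − 0.79/1.38 = 0.4275.
B: p*_B = 1 − 0.43/0.68 = 0.3676.
p*_A − p*_B = 0.4275 − 0.3676 = 0.0599.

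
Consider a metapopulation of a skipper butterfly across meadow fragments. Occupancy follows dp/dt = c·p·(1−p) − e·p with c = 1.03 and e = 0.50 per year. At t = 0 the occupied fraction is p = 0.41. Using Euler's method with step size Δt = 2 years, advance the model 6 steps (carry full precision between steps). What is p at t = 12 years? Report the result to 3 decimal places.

0.515

Update rule: p ← p + [c·p·(1−p) − e·p]·Δt with Δt = 2.
t = 2: p = 0.41000 + (+0.08831) = 0.49831
t = 4: p = 0.49831 + (+0.01668) = 0.51499
t = 6: p = 0.51499 + (-0.00046) = 0.51454
t = 8: p = 0.51454 + (+0.00003) = 0.51456
t = 10: p = 0.51456 + (-0.00000) = 0.51456
t = 12: p = 0.51456 + (+0.00000) = 0.51456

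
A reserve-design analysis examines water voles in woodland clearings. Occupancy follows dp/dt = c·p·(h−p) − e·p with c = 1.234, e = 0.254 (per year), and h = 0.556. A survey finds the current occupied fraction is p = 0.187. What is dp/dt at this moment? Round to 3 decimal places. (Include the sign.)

Colonization term: c·p·(h−p) = 1.234×0.187×0.3690 = 0.08515.
Extinction term: e·p = 0.04750.
dp/dt = 0.08515 − 0.04750 = 0.03765.

0.038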